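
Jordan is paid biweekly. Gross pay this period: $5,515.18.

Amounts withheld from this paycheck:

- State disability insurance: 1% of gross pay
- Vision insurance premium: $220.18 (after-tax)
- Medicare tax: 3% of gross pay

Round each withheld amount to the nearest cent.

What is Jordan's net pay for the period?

$5,074.39

Medicare tax: $5,515.18 × 0.03 = $165.46
State disability insurance: $5,515.18 × 0.01 = $55.15
Vision insurance premium: $220.18
Total deductions = $165.46 + $55.15 + $220.18 = $440.79
Net pay = $5,515.18 − $440.79 = $5,074.39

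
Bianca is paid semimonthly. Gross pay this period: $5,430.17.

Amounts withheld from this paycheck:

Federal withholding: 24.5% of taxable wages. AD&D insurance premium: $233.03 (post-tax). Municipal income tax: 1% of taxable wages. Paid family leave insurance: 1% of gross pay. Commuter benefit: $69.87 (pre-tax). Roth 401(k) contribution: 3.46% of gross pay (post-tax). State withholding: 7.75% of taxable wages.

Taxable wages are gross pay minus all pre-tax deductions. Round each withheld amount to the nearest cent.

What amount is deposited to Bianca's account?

Commuter benefit: $69.87
Taxable wages = $5,430.17 − $69.87 = $5,360.30
Federal withholding: $5,360.30 × 0.245 = $1,313.27
State withholding: $5,360.30 × 0.0775 = $415.42
Municipal income tax: $5,360.30 × 0.01 = $53.60
Paid family leave insurance: $5,430.17 × 0.01 = $54.30
Roth 401(k) contribution: $5,430.17 × 0.0346 = $187.88
AD&D insurance premium: $233.03
Total deductions = $69.87 + $1,313.27 + $415.42 + $53.60 + $54.30 + $187.88 + $233.03 = $2,327.37
Net pay = $5,430.17 − $2,327.37 = $3,102.80

$3,102.80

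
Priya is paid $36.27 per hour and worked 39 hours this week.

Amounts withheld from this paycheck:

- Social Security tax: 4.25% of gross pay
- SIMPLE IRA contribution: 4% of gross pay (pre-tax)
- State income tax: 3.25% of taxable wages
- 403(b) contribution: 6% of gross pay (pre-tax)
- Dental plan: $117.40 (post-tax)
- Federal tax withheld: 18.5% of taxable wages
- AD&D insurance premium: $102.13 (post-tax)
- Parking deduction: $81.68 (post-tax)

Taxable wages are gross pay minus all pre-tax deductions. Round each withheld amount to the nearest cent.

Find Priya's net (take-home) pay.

Gross pay: 39 × $36.27 = $1,414.53
SIMPLE IRA contribution: $1,414.53 × 0.04 = $56.58
403(b) contribution: $1,414.53 × 0.06 = $84.87
Pre-tax total = $56.58 + $84.87 = $141.45
Taxable wages = $1,414.53 − $141.45 = $1,273.08
State income tax: $1,273.08 × 0.0325 = $41.38
Federal tax withheld: $1,273.08 × 0.185 = $235.52
Social Security tax: $1,414.53 × 0.0425 = $60.12
Parking deduction: $81.68
Dental plan: $117.40
AD&D insurance premium: $102.13
Total deductions = $56.58 + $84.87 + $41.38 + $235.52 + $60.12 + $81.68 + $117.40 + $102.13 = $779.68
Net pay = $1,414.53 − $779.68 = $634.85

$634.85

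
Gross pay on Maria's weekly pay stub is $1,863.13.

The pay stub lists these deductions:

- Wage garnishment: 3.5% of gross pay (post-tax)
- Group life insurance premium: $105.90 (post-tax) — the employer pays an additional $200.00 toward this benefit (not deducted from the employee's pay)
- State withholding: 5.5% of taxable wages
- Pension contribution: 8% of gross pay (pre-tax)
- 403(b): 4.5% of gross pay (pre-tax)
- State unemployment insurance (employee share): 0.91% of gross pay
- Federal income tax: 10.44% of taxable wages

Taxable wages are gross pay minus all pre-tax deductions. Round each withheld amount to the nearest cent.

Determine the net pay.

$1,182.32

403(b): $1,863.13 × 0.045 = $83.84
Pension contribution: $1,863.13 × 0.08 = $149.05
Pre-tax total = $83.84 + $149.05 = $232.89
Taxable wages = $1,863.13 − $232.89 = $1,630.24
State withholding: $1,630.24 × 0.055 = $89.66
Federal income tax: $1,630.24 × 0.1044 = $170.20
State unemployment insurance (employee share): $1,863.13 × 0.0091 = $16.95
Wage garnishment: $1,863.13 × 0.035 = $65.21
Group life insurance premium: $105.90
(Employer's $200.00 toward group life insurance premium is not withheld from the employee.)
Total deductions = $83.84 + $149.05 + $89.66 + $170.20 + $16.95 + $65.21 + $105.90 = $680.81
Net pay = $1,863.13 − $680.81 = $1,182.32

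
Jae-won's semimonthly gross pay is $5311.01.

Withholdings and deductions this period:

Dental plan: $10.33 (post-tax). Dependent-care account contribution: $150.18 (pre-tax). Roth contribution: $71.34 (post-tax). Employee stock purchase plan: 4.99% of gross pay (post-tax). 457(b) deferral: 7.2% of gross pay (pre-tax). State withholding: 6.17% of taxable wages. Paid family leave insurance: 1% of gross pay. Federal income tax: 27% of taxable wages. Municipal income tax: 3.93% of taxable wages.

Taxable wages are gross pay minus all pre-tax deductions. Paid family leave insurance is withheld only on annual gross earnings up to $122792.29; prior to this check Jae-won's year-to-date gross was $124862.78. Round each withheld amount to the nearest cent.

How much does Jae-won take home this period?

$2658.95

Dependent-care account contribution: $150.18
457(b) deferral: $5311.01 × 0.072 = $382.39
Pre-tax total = $150.18 + $382.39 = $532.57
Taxable wages = $5311.01 − $532.57 = $4778.44
Municipal income tax: $4778.44 × 0.0393 = $187.79
State withholding: $4778.44 × 0.0617 = $294.83
Federal income tax: $4778.44 × 0.27 = $1290.18
Paid family leave insurance: annual cap $122792.29 already reached (YTD $124862.78), so $0.00
Roth contribution: $71.34
Dental plan: $10.33
Employee stock purchase plan: $5311.01 × 0.0499 = $265.02
Total deductions = $150.18 + $382.39 + $187.79 + $294.83 + $1290.18 + $0.00 + $71.34 + $10.33 + $265.02 = $2652.06
Net pay = $5311.01 − $2652.06 = $2658.95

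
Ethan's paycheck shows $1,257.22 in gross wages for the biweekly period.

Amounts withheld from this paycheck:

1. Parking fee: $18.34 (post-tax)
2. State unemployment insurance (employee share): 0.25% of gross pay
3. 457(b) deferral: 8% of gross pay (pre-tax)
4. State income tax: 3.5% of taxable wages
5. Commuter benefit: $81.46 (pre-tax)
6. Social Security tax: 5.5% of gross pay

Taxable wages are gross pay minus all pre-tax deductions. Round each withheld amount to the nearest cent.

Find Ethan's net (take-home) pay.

$946.92

Commuter benefit: $81.46
457(b) deferral: $1,257.22 × 0.08 = $100.58
Pre-tax total = $81.46 + $100.58 = $182.04
Taxable wages = $1,257.22 − $182.04 = $1,075.18
State income tax: $1,075.18 × 0.035 = $37.63
State unemployment insurance (employee share): $1,257.22 × 0.0025 = $3.14
Social Security tax: $1,257.22 × 0.055 = $69.15
Parking fee: $18.34
Total deductions = $81.46 + $100.58 + $37.63 + $3.14 + $69.15 + $18.34 = $310.30
Net pay = $1,257.22 − $310.30 = $946.92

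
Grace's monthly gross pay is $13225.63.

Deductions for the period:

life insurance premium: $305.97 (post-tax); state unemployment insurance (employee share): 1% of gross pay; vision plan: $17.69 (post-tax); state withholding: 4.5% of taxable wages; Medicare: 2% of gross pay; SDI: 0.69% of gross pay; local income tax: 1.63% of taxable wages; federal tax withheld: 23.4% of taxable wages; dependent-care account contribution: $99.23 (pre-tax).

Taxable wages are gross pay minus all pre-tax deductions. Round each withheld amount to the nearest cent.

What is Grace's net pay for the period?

$8438.48

Dependent-care account contribution: $99.23
Taxable wages = $13225.63 − $99.23 = $13126.40
State withholding: $13126.40 × 0.045 = $590.69
Federal tax withheld: $13126.40 × 0.234 = $3071.58
Local income tax: $13126.40 × 0.0163 = $213.96
Medicare: $13225.63 × 0.02 = $264.51
State unemployment insurance (employee share): $13225.63 × 0.01 = $132.26
SDI: $13225.63 × 0.0069 = $91.26
Vision plan: $17.69
Life insurance premium: $305.97
Total deductions = $99.23 + $590.69 + $3071.58 + $213.96 + $264.51 + $132.26 + $91.26 + $17.69 + $305.97 = $4787.15
Net pay = $13225.63 − $4787.15 = $8438.48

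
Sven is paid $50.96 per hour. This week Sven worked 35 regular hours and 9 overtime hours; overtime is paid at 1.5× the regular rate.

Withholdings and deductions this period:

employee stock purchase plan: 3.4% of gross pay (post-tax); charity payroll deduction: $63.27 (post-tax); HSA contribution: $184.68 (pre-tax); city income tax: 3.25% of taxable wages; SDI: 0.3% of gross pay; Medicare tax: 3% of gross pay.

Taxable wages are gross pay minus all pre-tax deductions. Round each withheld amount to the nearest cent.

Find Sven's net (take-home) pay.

Regular pay: 35 × $50.96 = $1783.60
Overtime pay: 9 × $50.96 × 1.5 = $687.96
Gross pay = $1783.60 + $687.96 = $2471.56
HSA contribution: $184.68
Taxable wages = $2471.56 − $184.68 = $2286.88
City income tax: $2286.88 × 0.0325 = $74.32
SDI: $2471.56 × 0.003 = $7.41
Medicare tax: $2471.56 × 0.03 = $74.15
Charity payroll deduction: $63.27
Employee stock purchase plan: $2471.56 × 0.034 = $84.03
Total deductions = $184.68 + $74.32 + $7.41 + $74.15 + $63.27 + $84.03 = $487.86
Net pay = $2471.56 − $487.86 = $1983.70

$1983.70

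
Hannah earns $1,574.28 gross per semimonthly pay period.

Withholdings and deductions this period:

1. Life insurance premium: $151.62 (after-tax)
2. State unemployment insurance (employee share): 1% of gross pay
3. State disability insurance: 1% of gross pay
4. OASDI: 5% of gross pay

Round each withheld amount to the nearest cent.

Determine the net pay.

State unemployment insurance (employee share): $1,574.28 × 0.01 = $15.74
State disability insurance: $1,574.28 × 0.01 = $15.74
OASDI: $1,574.28 × 0.05 = $78.71
Life insurance premium: $151.62
Total deductions = $15.74 + $15.74 + $78.71 + $151.62 = $261.81
Net pay = $1,574.28 − $261.81 = $1,312.47

$1,312.47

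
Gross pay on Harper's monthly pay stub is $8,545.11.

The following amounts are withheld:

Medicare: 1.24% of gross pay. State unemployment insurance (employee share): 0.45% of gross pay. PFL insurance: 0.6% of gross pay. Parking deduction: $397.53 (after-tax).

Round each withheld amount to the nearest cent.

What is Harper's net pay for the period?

$7,951.90

State unemployment insurance (employee share): $8,545.11 × 0.0045 = $38.45
PFL insurance: $8,545.11 × 0.006 = $51.27
Medicare: $8,545.11 × 0.0124 = $105.96
Parking deduction: $397.53
Total deductions = $38.45 + $51.27 + $105.96 + $397.53 = $593.21
Net pay = $8,545.11 − $593.21 = $7,951.90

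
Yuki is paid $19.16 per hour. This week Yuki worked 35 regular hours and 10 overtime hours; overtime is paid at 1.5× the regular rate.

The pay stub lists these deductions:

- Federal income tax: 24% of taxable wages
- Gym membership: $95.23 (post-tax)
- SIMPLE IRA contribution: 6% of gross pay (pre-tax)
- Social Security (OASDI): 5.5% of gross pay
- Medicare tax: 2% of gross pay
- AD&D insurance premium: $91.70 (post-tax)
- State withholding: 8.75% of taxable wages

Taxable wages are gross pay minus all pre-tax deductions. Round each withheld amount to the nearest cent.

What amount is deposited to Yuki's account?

Regular pay: 35 × $19.16 = $670.60
Overtime pay: 10 × $19.16 × 1.5 = $287.40
Gross pay = $670.60 + $287.40 = $958.00
SIMPLE IRA contribution: $958.00 × 0.06 = $57.48
Taxable wages = $958.00 − $57.48 = $900.52
Federal income tax: $900.52 × 0.24 = $216.12
State withholding: $900.52 × 0.0875 = $78.80
Social Security (OASDI): $958.00 × 0.055 = $52.69
Medicare tax: $958.00 × 0.02 = $19.16
Gym membership: $95.23
AD&D insurance premium: $91.70
Total deductions = $57.48 + $216.12 + $78.80 + $52.69 + $19.16 + $95.23 + $91.70 = $611.18
Net pay = $958.00 − $611.18 = $346.82

$346.82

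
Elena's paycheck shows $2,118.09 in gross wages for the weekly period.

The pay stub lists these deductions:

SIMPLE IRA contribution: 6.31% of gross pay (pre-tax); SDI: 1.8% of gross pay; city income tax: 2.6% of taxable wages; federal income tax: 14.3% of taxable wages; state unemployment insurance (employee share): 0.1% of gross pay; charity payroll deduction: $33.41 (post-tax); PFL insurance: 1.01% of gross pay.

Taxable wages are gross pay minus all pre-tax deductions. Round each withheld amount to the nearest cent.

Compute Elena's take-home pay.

SIMPLE IRA contribution: $2,118.09 × 0.0631 = $133.65
Taxable wages = $2,118.09 − $133.65 = $1,984.44
City income tax: $1,984.44 × 0.026 = $51.60
Federal income tax: $1,984.44 × 0.143 = $283.77
SDI: $2,118.09 × 0.018 = $38.13
State unemployment insurance (employee share): $2,118.09 × 0.001 = $2.12
PFL insurance: $2,118.09 × 0.0101 = $21.39
Charity payroll deduction: $33.41
Total deductions = $133.65 + $51.60 + $283.77 + $38.13 + $2.12 + $21.39 + $33.41 = $564.07
Net pay = $2,118.09 − $564.07 = $1,554.02

$1,554.02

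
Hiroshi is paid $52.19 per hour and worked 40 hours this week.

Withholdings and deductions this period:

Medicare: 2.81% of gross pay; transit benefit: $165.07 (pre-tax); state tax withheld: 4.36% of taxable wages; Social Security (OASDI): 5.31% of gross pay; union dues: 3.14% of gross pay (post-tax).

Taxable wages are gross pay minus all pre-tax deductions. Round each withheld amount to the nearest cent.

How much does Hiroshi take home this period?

Gross pay: 40 × $52.19 = $2,087.60
Transit benefit: $165.07
Taxable wages = $2,087.60 − $165.07 = $1,922.53
State tax withheld: $1,922.53 × 0.0436 = $83.82
Social Security (OASDI): $2,087.60 × 0.0531 = $110.85
Medicare: $2,087.60 × 0.0281 = $58.66
Union dues: $2,087.60 × 0.0314 = $65.55
Total deductions = $165.07 + $83.82 + $110.85 + $58.66 + $65.55 = $483.95
Net pay = $2,087.60 − $483.95 = $1,603.65

$1,603.65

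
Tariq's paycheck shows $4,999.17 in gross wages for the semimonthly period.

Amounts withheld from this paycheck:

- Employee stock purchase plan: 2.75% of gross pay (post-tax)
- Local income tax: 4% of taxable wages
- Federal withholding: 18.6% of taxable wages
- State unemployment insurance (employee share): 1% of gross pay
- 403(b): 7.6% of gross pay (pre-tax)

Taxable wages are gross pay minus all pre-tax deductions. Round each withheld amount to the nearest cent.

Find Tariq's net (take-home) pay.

$3,387.81

403(b): $4,999.17 × 0.076 = $379.94
Taxable wages = $4,999.17 − $379.94 = $4,619.23
Federal withholding: $4,619.23 × 0.186 = $859.18
Local income tax: $4,619.23 × 0.04 = $184.77
State unemployment insurance (employee share): $4,999.17 × 0.01 = $49.99
Employee stock purchase plan: $4,999.17 × 0.0275 = $137.48
Total deductions = $379.94 + $859.18 + $184.77 + $49.99 + $137.48 = $1,611.36
Net pay = $4,999.17 − $1,611.36 = $3,387.81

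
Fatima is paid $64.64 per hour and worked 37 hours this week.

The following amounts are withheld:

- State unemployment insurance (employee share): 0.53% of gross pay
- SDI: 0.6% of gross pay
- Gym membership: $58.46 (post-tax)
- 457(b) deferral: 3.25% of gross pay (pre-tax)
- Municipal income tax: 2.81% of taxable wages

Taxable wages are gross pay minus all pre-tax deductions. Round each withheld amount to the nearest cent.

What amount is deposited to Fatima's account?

$2,163.44

Gross pay: 37 × $64.64 = $2,391.68
457(b) deferral: $2,391.68 × 0.0325 = $77.73
Taxable wages = $2,391.68 − $77.73 = $2,313.95
Municipal income tax: $2,313.95 × 0.0281 = $65.02
SDI: $2,391.68 × 0.006 = $14.35
State unemployment insurance (employee share): $2,391.68 × 0.0053 = $12.68
Gym membership: $58.46
Total deductions = $77.73 + $65.02 + $14.35 + $12.68 + $58.46 = $228.24
Net pay = $2,391.68 − $228.24 = $2,163.44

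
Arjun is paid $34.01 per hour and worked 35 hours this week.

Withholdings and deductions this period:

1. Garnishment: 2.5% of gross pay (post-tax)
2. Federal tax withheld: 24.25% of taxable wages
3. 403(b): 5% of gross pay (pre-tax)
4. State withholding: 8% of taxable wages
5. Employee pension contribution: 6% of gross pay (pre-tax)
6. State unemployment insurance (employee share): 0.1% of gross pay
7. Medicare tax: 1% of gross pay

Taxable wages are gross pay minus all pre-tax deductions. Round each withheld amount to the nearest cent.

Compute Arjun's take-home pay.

$674.90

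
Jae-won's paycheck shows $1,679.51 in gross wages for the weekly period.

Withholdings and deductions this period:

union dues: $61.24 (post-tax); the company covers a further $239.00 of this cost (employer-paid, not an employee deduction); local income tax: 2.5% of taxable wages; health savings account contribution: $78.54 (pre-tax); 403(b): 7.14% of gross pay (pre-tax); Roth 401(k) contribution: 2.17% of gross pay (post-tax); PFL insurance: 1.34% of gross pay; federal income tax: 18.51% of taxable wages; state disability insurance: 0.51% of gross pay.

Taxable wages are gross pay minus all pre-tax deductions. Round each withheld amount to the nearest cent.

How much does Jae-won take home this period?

$1,041.11

403(b): $1,679.51 × 0.0714 = $119.92
Health savings account contribution: $78.54
Pre-tax total = $119.92 + $78.54 = $198.46
Taxable wages = $1,679.51 − $198.46 = $1,481.05
Federal income tax: $1,481.05 × 0.1851 = $274.14
Local income tax: $1,481.05 × 0.025 = $37.03
State disability insurance: $1,679.51 × 0.0051 = $8.57
PFL insurance: $1,679.51 × 0.0134 = $22.51
Roth 401(k) contribution: $1,679.51 × 0.0217 = $36.45
Union dues: $61.24
(Employer's $239.00 toward union dues is not withheld from the employee.)
Total deductions = $119.92 + $78.54 + $274.14 + $37.03 + $8.57 + $22.51 + $36.45 + $61.24 = $638.40
Net pay = $1,679.51 − $638.40 = $1,041.11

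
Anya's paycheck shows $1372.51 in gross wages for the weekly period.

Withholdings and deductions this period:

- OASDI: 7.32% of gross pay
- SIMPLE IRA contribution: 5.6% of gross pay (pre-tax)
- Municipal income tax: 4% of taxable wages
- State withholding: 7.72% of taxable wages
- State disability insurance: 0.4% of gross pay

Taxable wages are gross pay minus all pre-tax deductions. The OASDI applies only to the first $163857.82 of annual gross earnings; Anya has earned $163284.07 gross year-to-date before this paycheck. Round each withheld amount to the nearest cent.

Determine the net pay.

$1096.31

SIMPLE IRA contribution: $1372.51 × 0.056 = $76.86
Taxable wages = $1372.51 − $76.86 = $1295.65
State withholding: $1295.65 × 0.0772 = $100.02
Municipal income tax: $1295.65 × 0.04 = $51.83
OASDI: only $163857.82 − $163284.07 = $573.75 of this check is subject → $573.75 × 0.0732 = $42.00
State disability insurance: $1372.51 × 0.004 = $5.49
Total deductions = $76.86 + $100.02 + $51.83 + $42.00 + $5.49 = $276.20
Net pay = $1372.51 − $276.20 = $1096.31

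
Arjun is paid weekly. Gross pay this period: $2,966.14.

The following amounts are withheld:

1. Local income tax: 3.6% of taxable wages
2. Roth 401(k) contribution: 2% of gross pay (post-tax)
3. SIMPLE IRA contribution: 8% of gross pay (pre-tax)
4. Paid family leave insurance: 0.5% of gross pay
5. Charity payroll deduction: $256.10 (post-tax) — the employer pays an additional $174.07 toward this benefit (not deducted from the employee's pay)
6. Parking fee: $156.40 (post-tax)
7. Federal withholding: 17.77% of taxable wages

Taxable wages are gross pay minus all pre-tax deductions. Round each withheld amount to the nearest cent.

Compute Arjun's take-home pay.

SIMPLE IRA contribution: $2,966.14 × 0.08 = $237.29
Taxable wages = $2,966.14 − $237.29 = $2,728.85
Local income tax: $2,728.85 × 0.036 = $98.24
Federal withholding: $2,728.85 × 0.1777 = $484.92
Paid family leave insurance: $2,966.14 × 0.005 = $14.83
Charity payroll deduction: $256.10
Parking fee: $156.40
Roth 401(k) contribution: $2,966.14 × 0.02 = $59.32
(Employer's $174.07 toward charity payroll deduction is not withheld from the employee.)
Total deductions = $237.29 + $98.24 + $484.92 + $14.83 + $256.10 + $156.40 + $59.32 = $1,307.10
Net pay = $2,966.14 − $1,307.10 = $1,659.04

$1,659.04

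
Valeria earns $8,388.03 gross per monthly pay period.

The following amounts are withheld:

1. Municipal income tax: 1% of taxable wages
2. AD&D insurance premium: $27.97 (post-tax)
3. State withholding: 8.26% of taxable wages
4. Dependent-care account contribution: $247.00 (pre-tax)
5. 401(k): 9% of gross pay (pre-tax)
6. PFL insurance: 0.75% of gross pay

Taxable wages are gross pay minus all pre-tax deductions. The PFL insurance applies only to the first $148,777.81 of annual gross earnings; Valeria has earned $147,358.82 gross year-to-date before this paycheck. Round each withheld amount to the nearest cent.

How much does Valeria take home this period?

$6,663.55

Dependent-care account contribution: $247.00
401(k): $8,388.03 × 0.09 = $754.92
Pre-tax total = $247.00 + $754.92 = $1,001.92
Taxable wages = $8,388.03 − $1,001.92 = $7,386.11
Municipal income tax: $7,386.11 × 0.01 = $73.86
State withholding: $7,386.11 × 0.0826 = $610.09
PFL insurance: only $148,777.81 − $147,358.82 = $1,418.99 of this check is subject → $1,418.99 × 0.0075 = $10.64
AD&D insurance premium: $27.97
Total deductions = $247.00 + $754.92 + $73.86 + $610.09 + $10.64 + $27.97 = $1,724.48
Net pay = $8,388.03 − $1,724.48 = $6,663.55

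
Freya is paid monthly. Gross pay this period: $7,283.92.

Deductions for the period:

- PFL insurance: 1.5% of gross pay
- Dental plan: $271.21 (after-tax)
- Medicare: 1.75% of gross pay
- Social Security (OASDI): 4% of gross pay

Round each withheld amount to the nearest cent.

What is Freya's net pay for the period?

$6,484.62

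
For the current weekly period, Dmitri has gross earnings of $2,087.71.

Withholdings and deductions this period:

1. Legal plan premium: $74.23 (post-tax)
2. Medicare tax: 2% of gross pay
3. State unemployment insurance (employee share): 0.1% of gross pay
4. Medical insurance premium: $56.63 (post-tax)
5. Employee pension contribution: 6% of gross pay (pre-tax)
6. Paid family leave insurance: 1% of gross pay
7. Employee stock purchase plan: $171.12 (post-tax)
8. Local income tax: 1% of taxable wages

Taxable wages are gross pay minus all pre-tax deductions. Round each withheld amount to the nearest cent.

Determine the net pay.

$1,576.13

Employee pension contribution: $2,087.71 × 0.06 = $125.26
Taxable wages = $2,087.71 − $125.26 = $1,962.45
Local income tax: $1,962.45 × 0.01 = $19.62
State unemployment insurance (employee share): $2,087.71 × 0.001 = $2.09
Paid family leave insurance: $2,087.71 × 0.01 = $20.88
Medicare tax: $2,087.71 × 0.02 = $41.75
Employee stock purchase plan: $171.12
Medical insurance premium: $56.63
Legal plan premium: $74.23
Total deductions = $125.26 + $19.62 + $2.09 + $20.88 + $41.75 + $171.12 + $56.63 + $74.23 = $511.58
Net pay = $2,087.71 − $511.58 = $1,576.13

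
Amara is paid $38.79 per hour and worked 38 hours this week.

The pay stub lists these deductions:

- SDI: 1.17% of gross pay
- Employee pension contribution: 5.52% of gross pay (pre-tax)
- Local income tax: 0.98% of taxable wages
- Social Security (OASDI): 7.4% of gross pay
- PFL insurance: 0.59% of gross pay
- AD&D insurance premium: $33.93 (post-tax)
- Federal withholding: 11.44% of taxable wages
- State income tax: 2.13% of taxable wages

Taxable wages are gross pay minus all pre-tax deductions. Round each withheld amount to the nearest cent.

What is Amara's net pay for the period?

Gross pay: 38 × $38.79 = $1,474.02
Employee pension contribution: $1,474.02 × 0.0552 = $81.37
Taxable wages = $1,474.02 − $81.37 = $1,392.65
State income tax: $1,392.65 × 0.0213 = $29.66
Federal withholding: $1,392.65 × 0.1144 = $159.32
Local income tax: $1,392.65 × 0.0098 = $13.65
Social Security (OASDI): $1,474.02 × 0.074 = $109.08
SDI: $1,474.02 × 0.0117 = $17.25
PFL insurance: $1,474.02 × 0.0059 = $8.70
AD&D insurance premium: $33.93
Total deductions = $81.37 + $29.66 + $159.32 + $13.65 + $109.08 + $17.25 + $8.70 + $33.93 = $452.96
Net pay = $1,474.02 − $452.96 = $1,021.06

$1,021.06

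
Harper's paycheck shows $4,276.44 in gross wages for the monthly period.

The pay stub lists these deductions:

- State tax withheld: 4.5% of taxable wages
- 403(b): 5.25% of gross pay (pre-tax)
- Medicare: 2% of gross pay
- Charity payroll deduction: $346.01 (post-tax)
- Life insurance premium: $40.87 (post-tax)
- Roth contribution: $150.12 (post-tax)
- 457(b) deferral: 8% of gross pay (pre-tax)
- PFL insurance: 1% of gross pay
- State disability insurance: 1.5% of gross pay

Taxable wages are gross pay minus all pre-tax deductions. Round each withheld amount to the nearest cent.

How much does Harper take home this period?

457(b) deferral: $4,276.44 × 0.08 = $342.12
403(b): $4,276.44 × 0.0525 = $224.51
Pre-tax total = $342.12 + $224.51 = $566.63
Taxable wages = $4,276.44 − $566.63 = $3,709.81
State tax withheld: $3,709.81 × 0.045 = $166.94
Medicare: $4,276.44 × 0.02 = $85.53
PFL insurance: $4,276.44 × 0.01 = $42.76
State disability insurance: $4,276.44 × 0.015 = $64.15
Charity payroll deduction: $346.01
Life insurance premium: $40.87
Roth contribution: $150.12
Total deductions = $342.12 + $224.51 + $166.94 + $85.53 + $42.76 + $64.15 + $346.01 + $40.87 + $150.12 = $1,463.01
Net pay = $4,276.44 − $1,463.01 = $2,813.43

$2,813.43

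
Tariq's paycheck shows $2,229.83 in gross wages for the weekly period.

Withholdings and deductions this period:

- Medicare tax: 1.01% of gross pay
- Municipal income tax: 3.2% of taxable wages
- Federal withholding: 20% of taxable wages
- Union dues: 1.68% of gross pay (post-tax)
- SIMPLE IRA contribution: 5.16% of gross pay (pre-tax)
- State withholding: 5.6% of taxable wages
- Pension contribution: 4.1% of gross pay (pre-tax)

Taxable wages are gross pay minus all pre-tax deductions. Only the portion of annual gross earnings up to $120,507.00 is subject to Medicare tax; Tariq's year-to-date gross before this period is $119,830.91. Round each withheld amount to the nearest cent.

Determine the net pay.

$1,396.33

Pension contribution: $2,229.83 × 0.041 = $91.42
SIMPLE IRA contribution: $2,229.83 × 0.0516 = $115.06
Pre-tax total = $91.42 + $115.06 = $206.48
Taxable wages = $2,229.83 − $206.48 = $2,023.35
Municipal income tax: $2,023.35 × 0.032 = $64.75
Federal withholding: $2,023.35 × 0.2 = $404.67
State withholding: $2,023.35 × 0.056 = $113.31
Medicare tax: only $120,507.00 − $119,830.91 = $676.09 of this check is subject → $676.09 × 0.0101 = $6.83
Union dues: $2,229.83 × 0.0168 = $37.46
Total deductions = $91.42 + $115.06 + $64.75 + $404.67 + $113.31 + $6.83 + $37.46 = $833.50
Net pay = $2,229.83 − $833.50 = $1,396.33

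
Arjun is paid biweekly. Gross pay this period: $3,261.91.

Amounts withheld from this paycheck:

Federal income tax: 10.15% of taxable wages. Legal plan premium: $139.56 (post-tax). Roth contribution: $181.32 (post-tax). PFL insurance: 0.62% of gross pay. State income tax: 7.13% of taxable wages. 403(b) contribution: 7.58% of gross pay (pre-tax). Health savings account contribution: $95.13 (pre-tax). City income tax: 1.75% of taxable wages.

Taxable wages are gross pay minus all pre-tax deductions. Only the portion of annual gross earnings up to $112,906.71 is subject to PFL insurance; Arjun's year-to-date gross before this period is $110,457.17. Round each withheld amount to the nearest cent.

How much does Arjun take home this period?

$2,027.88

403(b) contribution: $3,261.91 × 0.0758 = $247.25
Health savings account contribution: $95.13
Pre-tax total = $247.25 + $95.13 = $342.38
Taxable wages = $3,261.91 − $342.38 = $2,919.53
Federal income tax: $2,919.53 × 0.1015 = $296.33
City income tax: $2,919.53 × 0.0175 = $51.09
State income tax: $2,919.53 × 0.0713 = $208.16
PFL insurance: only $112,906.71 − $110,457.17 = $2,449.54 of this check is subject → $2,449.54 × 0.0062 = $15.19
Roth contribution: $181.32
Legal plan premium: $139.56
Total deductions = $247.25 + $95.13 + $296.33 + $51.09 + $208.16 + $15.19 + $181.32 + $139.56 = $1,234.03
Net pay = $3,261.91 − $1,234.03 = $2,027.88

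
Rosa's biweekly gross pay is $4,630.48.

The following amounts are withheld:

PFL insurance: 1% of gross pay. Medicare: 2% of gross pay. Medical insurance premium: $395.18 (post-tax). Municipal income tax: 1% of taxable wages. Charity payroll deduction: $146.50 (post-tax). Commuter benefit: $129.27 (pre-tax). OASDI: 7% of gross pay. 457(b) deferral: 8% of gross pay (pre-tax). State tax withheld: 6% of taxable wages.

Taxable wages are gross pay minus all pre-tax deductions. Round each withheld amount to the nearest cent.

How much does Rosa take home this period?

Commuter benefit: $129.27
457(b) deferral: $4,630.48 × 0.08 = $370.44
Pre-tax total = $129.27 + $370.44 = $499.71
Taxable wages = $4,630.48 − $499.71 = $4,130.77
State tax withheld: $4,130.77 × 0.06 = $247.85
Municipal income tax: $4,130.77 × 0.01 = $41.31
PFL insurance: $4,630.48 × 0.01 = $46.30
Medicare: $4,630.48 × 0.02 = $92.61
OASDI: $4,630.48 × 0.07 = $324.13
Charity payroll deduction: $146.50
Medical insurance premium: $395.18
Total deductions = $129.27 + $370.44 + $247.85 + $41.31 + $46.30 + $92.61 + $324.13 + $146.50 + $395.18 = $1,793.59
Net pay = $4,630.48 − $1,793.59 = $2,836.89

$2,836.89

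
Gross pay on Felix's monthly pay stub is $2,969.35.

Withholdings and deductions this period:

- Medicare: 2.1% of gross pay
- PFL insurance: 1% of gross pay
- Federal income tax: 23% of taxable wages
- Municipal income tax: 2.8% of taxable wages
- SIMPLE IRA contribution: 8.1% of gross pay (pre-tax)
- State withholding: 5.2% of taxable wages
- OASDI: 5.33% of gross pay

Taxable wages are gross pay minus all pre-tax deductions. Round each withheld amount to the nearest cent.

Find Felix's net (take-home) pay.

$1,632.57

SIMPLE IRA contribution: $2,969.35 × 0.081 = $240.52
Taxable wages = $2,969.35 − $240.52 = $2,728.83
Federal income tax: $2,728.83 × 0.23 = $627.63
State withholding: $2,728.83 × 0.052 = $141.90
Municipal income tax: $2,728.83 × 0.028 = $76.41
PFL insurance: $2,969.35 × 0.01 = $29.69
Medicare: $2,969.35 × 0.021 = $62.36
OASDI: $2,969.35 × 0.0533 = $158.27
Total deductions = $240.52 + $627.63 + $141.90 + $76.41 + $29.69 + $62.36 + $158.27 = $1,336.78
Net pay = $2,969.35 − $1,336.78 = $1,632.57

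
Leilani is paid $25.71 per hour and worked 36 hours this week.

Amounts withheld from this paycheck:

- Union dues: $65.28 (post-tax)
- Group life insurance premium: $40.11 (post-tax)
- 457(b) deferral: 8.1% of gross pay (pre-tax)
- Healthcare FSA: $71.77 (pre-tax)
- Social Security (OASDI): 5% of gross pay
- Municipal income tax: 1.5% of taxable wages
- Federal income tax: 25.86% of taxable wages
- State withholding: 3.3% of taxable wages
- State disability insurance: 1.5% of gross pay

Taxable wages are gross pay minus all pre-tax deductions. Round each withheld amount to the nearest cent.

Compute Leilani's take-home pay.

Gross pay: 36 × $25.71 = $925.56
Healthcare FSA: $71.77
457(b) deferral: $925.56 × 0.081 = $74.97
Pre-tax total = $71.77 + $74.97 = $146.74
Taxable wages = $925.56 − $146.74 = $778.82
Federal income tax: $778.82 × 0.2586 = $201.40
State withholding: $778.82 × 0.033 = $25.70
Municipal income tax: $778.82 × 0.015 = $11.68
Social Security (OASDI): $925.56 × 0.05 = $46.28
State disability insurance: $925.56 × 0.015 = $13.88
Union dues: $65.28
Group life insurance premium: $40.11
Total deductions = $71.77 + $74.97 + $201.40 + $25.70 + $11.68 + $46.28 + $13.88 + $65.28 + $40.11 = $551.07
Net pay = $925.56 − $551.07 = $374.49

$374.49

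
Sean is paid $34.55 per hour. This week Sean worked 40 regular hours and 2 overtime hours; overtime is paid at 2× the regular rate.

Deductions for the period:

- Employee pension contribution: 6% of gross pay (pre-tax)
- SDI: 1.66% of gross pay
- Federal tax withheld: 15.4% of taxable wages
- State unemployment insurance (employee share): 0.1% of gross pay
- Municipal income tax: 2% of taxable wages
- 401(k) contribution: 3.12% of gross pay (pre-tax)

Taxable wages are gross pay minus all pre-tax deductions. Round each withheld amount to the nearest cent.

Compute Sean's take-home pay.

$1114.41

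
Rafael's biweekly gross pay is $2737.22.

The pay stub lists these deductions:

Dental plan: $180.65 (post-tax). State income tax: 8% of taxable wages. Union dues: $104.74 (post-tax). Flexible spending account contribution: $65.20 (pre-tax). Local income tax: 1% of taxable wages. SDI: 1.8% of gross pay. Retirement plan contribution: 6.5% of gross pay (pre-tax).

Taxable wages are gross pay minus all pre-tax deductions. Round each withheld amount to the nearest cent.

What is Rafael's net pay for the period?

$1934.97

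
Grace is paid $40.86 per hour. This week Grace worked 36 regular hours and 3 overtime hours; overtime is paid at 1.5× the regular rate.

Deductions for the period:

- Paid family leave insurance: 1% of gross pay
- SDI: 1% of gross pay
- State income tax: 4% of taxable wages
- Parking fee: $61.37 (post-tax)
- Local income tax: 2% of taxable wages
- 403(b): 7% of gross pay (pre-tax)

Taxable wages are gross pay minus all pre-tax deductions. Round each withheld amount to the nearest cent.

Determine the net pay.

$1,352.18

Regular pay: 36 × $40.86 = $1,470.96
Overtime pay: 3 × $40.86 × 1.5 = $183.87
Gross pay = $1,470.96 + $183.87 = $1,654.83
403(b): $1,654.83 × 0.07 = $115.84
Taxable wages = $1,654.83 − $115.84 = $1,538.99
State income tax: $1,538.99 × 0.04 = $61.56
Local income tax: $1,538.99 × 0.02 = $30.78
SDI: $1,654.83 × 0.01 = $16.55
Paid family leave insurance: $1,654.83 × 0.01 = $16.55
Parking fee: $61.37
Total deductions = $115.84 + $61.56 + $30.78 + $16.55 + $16.55 + $61.37 = $302.65
Net pay = $1,654.83 − $302.65 = $1,352.18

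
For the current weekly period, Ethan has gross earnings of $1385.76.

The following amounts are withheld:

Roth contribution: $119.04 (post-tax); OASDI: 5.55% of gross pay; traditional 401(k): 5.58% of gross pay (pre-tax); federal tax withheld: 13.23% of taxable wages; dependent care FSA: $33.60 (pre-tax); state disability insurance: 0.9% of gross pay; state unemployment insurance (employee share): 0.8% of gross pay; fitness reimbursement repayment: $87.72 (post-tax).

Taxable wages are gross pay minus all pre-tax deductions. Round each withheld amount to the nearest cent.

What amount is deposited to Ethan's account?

Traditional 401(k): $1385.76 × 0.0558 = $77.33
Dependent care FSA: $33.60
Pre-tax total = $77.33 + $33.60 = $110.93
Taxable wages = $1385.76 − $110.93 = $1274.83
Federal tax withheld: $1274.83 × 0.1323 = $168.66
OASDI: $1385.76 × 0.0555 = $76.91
State unemployment insurance (employee share): $1385.76 × 0.008 = $11.09
State disability insurance: $1385.76 × 0.009 = $12.47
Roth contribution: $119.04
Fitness reimbursement repayment: $87.72
Total deductions = $77.33 + $33.60 + $168.66 + $76.91 + $11.09 + $12.47 + $119.04 + $87.72 = $586.82
Net pay = $1385.76 − $586.82 = $798.94

$798.94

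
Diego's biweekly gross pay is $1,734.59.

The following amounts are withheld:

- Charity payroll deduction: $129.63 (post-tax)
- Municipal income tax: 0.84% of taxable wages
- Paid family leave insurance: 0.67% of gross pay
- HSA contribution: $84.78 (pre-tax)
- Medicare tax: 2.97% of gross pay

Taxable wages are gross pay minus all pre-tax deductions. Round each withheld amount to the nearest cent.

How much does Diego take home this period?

$1,443.18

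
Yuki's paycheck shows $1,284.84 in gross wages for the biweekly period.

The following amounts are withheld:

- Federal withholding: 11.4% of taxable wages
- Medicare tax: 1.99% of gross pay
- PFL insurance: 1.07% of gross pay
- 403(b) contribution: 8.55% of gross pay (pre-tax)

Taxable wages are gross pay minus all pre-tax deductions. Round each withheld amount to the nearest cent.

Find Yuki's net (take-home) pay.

$1,001.72

403(b) contribution: $1,284.84 × 0.0855 = $109.85
Taxable wages = $1,284.84 − $109.85 = $1,174.99
Federal withholding: $1,174.99 × 0.114 = $133.95
PFL insurance: $1,284.84 × 0.0107 = $13.75
Medicare tax: $1,284.84 × 0.0199 = $25.57
Total deductions = $109.85 + $133.95 + $13.75 + $25.57 = $283.12
Net pay = $1,284.84 − $283.12 = $1,001.72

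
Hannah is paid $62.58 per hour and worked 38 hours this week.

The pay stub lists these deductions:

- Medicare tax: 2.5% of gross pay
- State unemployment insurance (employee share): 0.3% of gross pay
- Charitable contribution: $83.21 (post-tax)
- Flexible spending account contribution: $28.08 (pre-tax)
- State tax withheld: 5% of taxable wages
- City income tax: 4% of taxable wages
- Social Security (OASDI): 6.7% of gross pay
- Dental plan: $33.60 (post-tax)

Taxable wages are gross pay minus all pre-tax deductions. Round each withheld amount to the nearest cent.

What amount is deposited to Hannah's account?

$1795.74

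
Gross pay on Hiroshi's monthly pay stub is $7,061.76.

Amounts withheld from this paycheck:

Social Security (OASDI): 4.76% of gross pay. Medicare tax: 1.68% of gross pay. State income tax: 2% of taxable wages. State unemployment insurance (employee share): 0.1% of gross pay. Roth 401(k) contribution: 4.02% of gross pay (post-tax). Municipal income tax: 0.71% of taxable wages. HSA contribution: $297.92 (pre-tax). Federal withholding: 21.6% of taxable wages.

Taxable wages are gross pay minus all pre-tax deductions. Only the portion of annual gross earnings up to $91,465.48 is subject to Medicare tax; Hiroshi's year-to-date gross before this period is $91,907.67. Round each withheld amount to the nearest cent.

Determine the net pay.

HSA contribution: $297.92
Taxable wages = $7,061.76 − $297.92 = $6,763.84
State income tax: $6,763.84 × 0.02 = $135.28
Municipal income tax: $6,763.84 × 0.0071 = $48.02
Federal withholding: $6,763.84 × 0.216 = $1,460.99
Medicare tax: annual cap $91,465.48 already reached (YTD $91,907.67), so $0.00
Social Security (OASDI): $7,061.76 × 0.0476 = $336.14
State unemployment insurance (employee share): $7,061.76 × 0.001 = $7.06
Roth 401(k) contribution: $7,061.76 × 0.0402 = $283.88
Total deductions = $297.92 + $135.28 + $48.02 + $1,460.99 + $0.00 + $336.14 + $7.06 + $283.88 = $2,569.29
Net pay = $7,061.76 − $2,569.29 = $4,492.47

$4,492.47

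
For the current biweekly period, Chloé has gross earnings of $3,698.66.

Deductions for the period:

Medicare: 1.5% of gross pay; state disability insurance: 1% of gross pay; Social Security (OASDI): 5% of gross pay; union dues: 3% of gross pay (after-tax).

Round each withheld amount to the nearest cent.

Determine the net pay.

$3,310.30

Social Security (OASDI): $3,698.66 × 0.05 = $184.93
State disability insurance: $3,698.66 × 0.01 = $36.99
Medicare: $3,698.66 × 0.015 = $55.48
Union dues: $3,698.66 × 0.03 = $110.96
Total deductions = $184.93 + $36.99 + $55.48 + $110.96 = $388.36
Net pay = $3,698.66 − $388.36 = $3,310.30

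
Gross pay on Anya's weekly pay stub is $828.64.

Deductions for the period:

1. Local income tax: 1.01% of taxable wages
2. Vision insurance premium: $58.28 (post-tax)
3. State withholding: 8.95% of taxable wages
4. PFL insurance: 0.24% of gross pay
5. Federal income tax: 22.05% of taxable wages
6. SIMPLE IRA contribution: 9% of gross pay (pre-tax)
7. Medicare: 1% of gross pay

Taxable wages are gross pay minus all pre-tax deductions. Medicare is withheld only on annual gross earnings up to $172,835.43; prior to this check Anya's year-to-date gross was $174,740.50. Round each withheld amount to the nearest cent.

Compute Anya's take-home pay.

SIMPLE IRA contribution: $828.64 × 0.09 = $74.58
Taxable wages = $828.64 − $74.58 = $754.06
Local income tax: $754.06 × 0.0101 = $7.62
Federal income tax: $754.06 × 0.2205 = $166.27
State withholding: $754.06 × 0.0895 = $67.49
PFL insurance: $828.64 × 0.0024 = $1.99
Medicare: annual cap $172,835.43 already reached (YTD $174,740.50), so $0.00
Vision insurance premium: $58.28
Total deductions = $74.58 + $7.62 + $166.27 + $67.49 + $1.99 + $0.00 + $58.28 = $376.23
Net pay = $828.64 − $376.23 = $452.41

$452.41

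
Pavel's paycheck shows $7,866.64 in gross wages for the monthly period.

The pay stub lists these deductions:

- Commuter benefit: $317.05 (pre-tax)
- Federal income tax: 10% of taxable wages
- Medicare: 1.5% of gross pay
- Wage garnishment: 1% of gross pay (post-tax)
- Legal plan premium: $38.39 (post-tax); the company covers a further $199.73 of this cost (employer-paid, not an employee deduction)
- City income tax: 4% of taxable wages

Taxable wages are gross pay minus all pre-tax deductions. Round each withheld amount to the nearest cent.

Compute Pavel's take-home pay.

$6,257.59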